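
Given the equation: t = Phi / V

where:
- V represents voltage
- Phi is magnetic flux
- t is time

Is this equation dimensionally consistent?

Yes

V (voltage) has dimensions [I^-1 L^2 M T^-3].
Phi (magnetic flux) has dimensions [I^-1 L^2 M T^-2].
t (time) has dimensions [T].

Left side: [T]
Right side: [T]

Both sides have the same dimensions, so the equation is dimensionally consistent.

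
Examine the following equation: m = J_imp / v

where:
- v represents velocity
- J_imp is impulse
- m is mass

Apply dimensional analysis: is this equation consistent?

Yes

v (velocity) has dimensions [L T^-1].
J_imp (impulse) has dimensions [L M T^-1].
m (mass) has dimensions [M].

Left side: [M]
Right side: [M]

Both sides have the same dimensions, so the equation is dimensionally consistent.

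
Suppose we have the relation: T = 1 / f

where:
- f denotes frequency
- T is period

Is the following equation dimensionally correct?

Yes

f (frequency) has dimensions [T^-1].
T (period) has dimensions [T].

Left side: [T]
Right side: [T]

Both sides have the same dimensions, so the equation is dimensionally consistent.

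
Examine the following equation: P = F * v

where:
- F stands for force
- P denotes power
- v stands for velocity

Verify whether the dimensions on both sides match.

Yes

F (force) has dimensions [L M T^-2].
P (power) has dimensions [L^2 M T^-3].
v (velocity) has dimensions [L T^-1].

Left side: [L^2 M T^-3]
Right side: [L^2 M T^-3]

Both sides have the same dimensions, so the equation is dimensionally consistent.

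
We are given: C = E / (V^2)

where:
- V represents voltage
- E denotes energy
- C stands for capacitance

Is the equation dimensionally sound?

Yes

V (voltage) has dimensions [I^-1 L^2 M T^-3].
E (energy) has dimensions [L^2 M T^-2].
C (capacitance) has dimensions [I^2 L^-2 M^-1 T^4].

Left side: [I^2 L^-2 M^-1 T^4]
Right side: [I^2 L^-2 M^-1 T^4]

Both sides have the same dimensions, so the equation is dimensionally consistent.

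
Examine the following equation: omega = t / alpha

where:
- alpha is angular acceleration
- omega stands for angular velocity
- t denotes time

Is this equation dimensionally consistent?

No

alpha (angular acceleration) has dimensions [T^-2].
omega (angular velocity) has dimensions [T^-1].
t (time) has dimensions [T].

Left side: [T^-1]
Right side: [T^3]

The two sides have different dimensions, so the equation is NOT dimensionally consistent.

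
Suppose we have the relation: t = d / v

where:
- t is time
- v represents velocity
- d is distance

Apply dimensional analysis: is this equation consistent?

Yes

t (time) has dimensions [T].
v (velocity) has dimensions [L T^-1].
d (distance) has dimensions [L].

Left side: [T]
Right side: [T]

Both sides have the same dimensions, so the equation is dimensionally consistent.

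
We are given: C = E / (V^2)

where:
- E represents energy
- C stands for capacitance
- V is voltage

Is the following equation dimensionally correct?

Yes

E (energy) has dimensions [L^2 M T^-2].
C (capacitance) has dimensions [I^2 L^-2 M^-1 T^4].
V (voltage) has dimensions [I^-1 L^2 M T^-3].

Left side: [I^2 L^-2 M^-1 T^4]
Right side: [I^2 L^-2 M^-1 T^4]

Both sides have the same dimensions, so the equation is dimensionally consistent.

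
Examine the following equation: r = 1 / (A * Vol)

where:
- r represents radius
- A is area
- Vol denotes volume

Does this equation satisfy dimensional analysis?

No

r (radius) has dimensions [L].
A (area) has dimensions [L^2].
Vol (volume) has dimensions [L^3].

Left side: [L]
Right side: [L^-5]

The two sides have different dimensions, so the equation is NOT dimensionally consistent.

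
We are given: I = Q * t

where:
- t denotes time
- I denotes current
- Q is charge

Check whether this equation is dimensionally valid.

No

t (time) has dimensions [T].
I (current) has dimensions [I].
Q (charge) has dimensions [I T].

Left side: [I]
Right side: [I T^2]

The two sides have different dimensions, so the equation is NOT dimensionally consistent.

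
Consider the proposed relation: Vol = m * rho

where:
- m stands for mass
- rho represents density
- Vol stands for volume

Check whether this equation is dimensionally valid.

No

m (mass) has dimensions [M].
rho (density) has dimensions [L^-3 M].
Vol (volume) has dimensions [L^3].

Left side: [L^3]
Right side: [L^-3 M^2]

The two sides have different dimensions, so the equation is NOT dimensionally consistent.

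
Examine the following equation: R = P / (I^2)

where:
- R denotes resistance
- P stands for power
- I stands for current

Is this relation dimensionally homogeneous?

Yes

R (resistance) has dimensions [I^-2 L^2 M T^-3].
P (power) has dimensions [L^2 M T^-3].
I (current) has dimensions [I].

Left side: [I^-2 L^2 M T^-3]
Right side: [I^-2 L^2 M T^-3]

Both sides have the same dimensions, so the equation is dimensionally consistent.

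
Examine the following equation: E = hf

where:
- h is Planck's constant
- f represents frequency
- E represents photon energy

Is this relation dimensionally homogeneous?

Yes

h (Planck's constant) has dimensions [L^2 M T^-1].
f (frequency) has dimensions [T^-1].
E (photon energy) has dimensions [L^2 M T^-2].

Left side: [L^2 M T^-2]
Right side: [L^2 M T^-2]

Both sides have the same dimensions, so the equation is dimensionally consistent.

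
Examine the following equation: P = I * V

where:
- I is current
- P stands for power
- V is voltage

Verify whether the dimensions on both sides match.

Yes

I (current) has dimensions [I].
P (power) has dimensions [L^2 M T^-3].
V (voltage) has dimensions [I^-1 L^2 M T^-3].

Left side: [L^2 M T^-3]
Right side: [L^2 M T^-3]

Both sides have the same dimensions, so the equation is dimensionally consistent.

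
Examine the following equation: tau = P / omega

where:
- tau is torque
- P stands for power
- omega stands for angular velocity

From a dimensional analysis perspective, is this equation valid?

Yes

tau (torque) has dimensions [L^2 M T^-2].
P (power) has dimensions [L^2 M T^-3].
omega (angular velocity) has dimensions [T^-1].

Left side: [L^2 M T^-2]
Right side: [L^2 M T^-2]

Both sides have the same dimensions, so the equation is dimensionally consistent.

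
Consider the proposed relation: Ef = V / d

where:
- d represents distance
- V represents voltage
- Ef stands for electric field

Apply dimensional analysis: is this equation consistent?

Yes

d (distance) has dimensions [L].
V (voltage) has dimensions [I^-1 L^2 M T^-3].
Ef (electric field) has dimensions [I^-1 L M T^-3].

Left side: [I^-1 L M T^-3]
Right side: [I^-1 L M T^-3]

Both sides have the same dimensions, so the equation is dimensionally consistent.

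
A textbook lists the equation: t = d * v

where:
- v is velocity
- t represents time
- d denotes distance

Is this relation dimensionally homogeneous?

No

v (velocity) has dimensions [L T^-1].
t (time) has dimensions [T].
d (distance) has dimensions [L].

Left side: [T]
Right side: [L^2 T^-1]

The two sides have different dimensions, so the equation is NOT dimensionally consistent.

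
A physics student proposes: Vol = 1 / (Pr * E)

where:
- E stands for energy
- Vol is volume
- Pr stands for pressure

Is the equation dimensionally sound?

No

E (energy) has dimensions [L^2 M T^-2].
Vol (volume) has dimensions [L^3].
Pr (pressure) has dimensions [L^-1 M T^-2].

Left side: [L^3]
Right side: [L^-1 M^-2 T^4]

The two sides have different dimensions, so the equation is NOT dimensionally consistent.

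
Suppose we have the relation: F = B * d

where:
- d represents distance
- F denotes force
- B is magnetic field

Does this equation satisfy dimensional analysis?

No

d (distance) has dimensions [L].
F (force) has dimensions [L M T^-2].
B (magnetic field) has dimensions [I^-1 M T^-2].

Left side: [L M T^-2]
Right side: [I^-1 L M T^-2]

The two sides have different dimensions, so the equation is NOT dimensionally consistent.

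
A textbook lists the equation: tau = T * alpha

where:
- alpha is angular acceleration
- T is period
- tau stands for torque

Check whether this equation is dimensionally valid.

No

alpha (angular acceleration) has dimensions [T^-2].
T (period) has dimensions [T].
tau (torque) has dimensions [L^2 M T^-2].

Left side: [L^2 M T^-2]
Right side: [T^-1]

The two sides have different dimensions, so the equation is NOT dimensionally consistent.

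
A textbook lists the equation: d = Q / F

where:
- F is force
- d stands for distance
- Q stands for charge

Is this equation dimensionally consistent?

No

F (force) has dimensions [L M T^-2].
d (distance) has dimensions [L].
Q (charge) has dimensions [I T].

Left side: [L]
Right side: [I L^-1 M^-1 T^3]

The two sides have different dimensions, so the equation is NOT dimensionally consistent.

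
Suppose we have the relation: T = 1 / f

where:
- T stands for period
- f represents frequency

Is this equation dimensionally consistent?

Yes

T (period) has dimensions [T].
f (frequency) has dimensions [T^-1].

Left side: [T]
Right side: [T]

Both sides have the same dimensions, so the equation is dimensionally consistent.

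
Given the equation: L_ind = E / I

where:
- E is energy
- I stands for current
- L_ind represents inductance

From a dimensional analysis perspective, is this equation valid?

No

E (energy) has dimensions [L^2 M T^-2].
I (current) has dimensions [I].
L_ind (inductance) has dimensions [I^-2 L^2 M T^-2].

Left side: [I^-2 L^2 M T^-2]
Right side: [I^-1 L^2 M T^-2]

The two sides have different dimensions, so the equation is NOT dimensionally consistent.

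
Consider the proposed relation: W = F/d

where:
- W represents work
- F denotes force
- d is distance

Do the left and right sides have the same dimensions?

No

W (work) has dimensions [L^2 M T^-2].
F (force) has dimensions [L M T^-2].
d (distance) has dimensions [L].

Left side: [L^2 M T^-2]
Right side: [M T^-2]

The two sides have different dimensions, so the equation is NOT dimensionally consistent.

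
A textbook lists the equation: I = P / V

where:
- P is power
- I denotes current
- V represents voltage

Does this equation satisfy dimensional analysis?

Yes

P (power) has dimensions [L^2 M T^-3].
I (current) has dimensions [I].
V (voltage) has dimensions [I^-1 L^2 M T^-3].

Left side: [I]
Right side: [I]

Both sides have the same dimensions, so the equation is dimensionally consistent.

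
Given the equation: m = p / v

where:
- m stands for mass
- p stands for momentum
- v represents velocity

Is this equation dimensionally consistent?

Yes

m (mass) has dimensions [M].
p (momentum) has dimensions [L M T^-1].
v (velocity) has dimensions [L T^-1].

Left side: [M]
Right side: [M]

Both sides have the same dimensions, so the equation is dimensionally consistent.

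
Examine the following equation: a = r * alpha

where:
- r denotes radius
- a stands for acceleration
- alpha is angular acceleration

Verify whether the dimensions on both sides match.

Yes

r (radius) has dimensions [L].
a (acceleration) has dimensions [L T^-2].
alpha (angular acceleration) has dimensions [T^-2].

Left side: [L T^-2]
Right side: [L T^-2]

Both sides have the same dimensions, so the equation is dimensionally consistent.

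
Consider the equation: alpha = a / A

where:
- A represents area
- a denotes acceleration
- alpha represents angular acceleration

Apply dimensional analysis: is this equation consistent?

No

A (area) has dimensions [L^2].
a (acceleration) has dimensions [L T^-2].
alpha (angular acceleration) has dimensions [T^-2].

Left side: [T^-2]
Right side: [L^-1 T^-2]

The two sides have different dimensions, so the equation is NOT dimensionally consistent.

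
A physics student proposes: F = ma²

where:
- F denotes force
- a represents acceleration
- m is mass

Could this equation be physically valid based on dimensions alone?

No

F (force) has dimensions [L M T^-2].
a (acceleration) has dimensions [L T^-2].
m (mass) has dimensions [M].

Left side: [L M T^-2]
Right side: [L^2 M T^-4]

The two sides have different dimensions, so the equation is NOT dimensionally consistent.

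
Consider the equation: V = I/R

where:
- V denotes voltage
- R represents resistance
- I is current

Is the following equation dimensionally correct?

No

V (voltage) has dimensions [I^-1 L^2 M T^-3].
R (resistance) has dimensions [I^-2 L^2 M T^-3].
I (current) has dimensions [I].

Left side: [I^-1 L^2 M T^-3]
Right side: [I^3 L^-2 M^-1 T^3]

The two sides have different dimensions, so the equation is NOT dimensionally consistent.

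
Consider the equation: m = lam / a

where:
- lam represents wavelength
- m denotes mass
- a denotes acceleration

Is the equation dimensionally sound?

No

lam (wavelength) has dimensions [L].
m (mass) has dimensions [M].
a (acceleration) has dimensions [L T^-2].

Left side: [M]
Right side: [T^2]

The two sides have different dimensions, so the equation is NOT dimensionally consistent.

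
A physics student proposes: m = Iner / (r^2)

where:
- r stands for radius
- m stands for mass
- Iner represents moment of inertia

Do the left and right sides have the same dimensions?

Yes

r (radius) has dimensions [L].
m (mass) has dimensions [M].
Iner (moment of inertia) has dimensions [L^2 M].

Left side: [M]
Right side: [M]

Both sides have the same dimensions, so the equation is dimensionally consistent.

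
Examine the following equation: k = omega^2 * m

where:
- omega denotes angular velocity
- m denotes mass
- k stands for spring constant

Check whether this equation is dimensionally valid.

Yes

omega (angular velocity) has dimensions [T^-1].
m (mass) has dimensions [M].
k (spring constant) has dimensions [M T^-2].

Left side: [M T^-2]
Right side: [M T^-2]

Both sides have the same dimensions, so the equation is dimensionally consistent.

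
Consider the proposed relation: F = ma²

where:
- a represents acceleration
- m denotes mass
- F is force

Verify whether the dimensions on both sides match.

No

a (acceleration) has dimensions [L T^-2].
m (mass) has dimensions [M].
F (force) has dimensions [L M T^-2].

Left side: [L M T^-2]
Right side: [L^2 M T^-4]

The two sides have different dimensions, so the equation is NOT dimensionally consistent.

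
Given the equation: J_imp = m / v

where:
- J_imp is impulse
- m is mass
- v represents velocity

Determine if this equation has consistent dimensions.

No

J_imp (impulse) has dimensions [L M T^-1].
m (mass) has dimensions [M].
v (velocity) has dimensions [L T^-1].

Left side: [L M T^-1]
Right side: [L^-1 M T]

The two sides have different dimensions, so the equation is NOT dimensionally consistent.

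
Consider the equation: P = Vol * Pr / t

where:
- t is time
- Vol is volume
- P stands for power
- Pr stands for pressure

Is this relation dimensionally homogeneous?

Yes

t (time) has dimensions [T].
Vol (volume) has dimensions [L^3].
P (power) has dimensions [L^2 M T^-3].
Pr (pressure) has dimensions [L^-1 M T^-2].

Left side: [L^2 M T^-3]
Right side: [L^2 M T^-3]

Both sides have the same dimensions, so the equation is dimensionally consistent.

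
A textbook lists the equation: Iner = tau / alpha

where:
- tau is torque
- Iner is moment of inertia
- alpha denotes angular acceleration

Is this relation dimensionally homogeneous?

Yes

tau (torque) has dimensions [L^2 M T^-2].
Iner (moment of inertia) has dimensions [L^2 M].
alpha (angular acceleration) has dimensions [T^-2].

Left side: [L^2 M]
Right side: [L^2 M]

Both sides have the same dimensions, so the equation is dimensionally consistent.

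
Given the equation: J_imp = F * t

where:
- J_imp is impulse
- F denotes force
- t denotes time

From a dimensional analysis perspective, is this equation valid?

Yes

J_imp (impulse) has dimensions [L M T^-1].
F (force) has dimensions [L M T^-2].
t (time) has dimensions [T].

Left side: [L M T^-1]
Right side: [L M T^-1]

Both sides have the same dimensions, so the equation is dimensionally consistent.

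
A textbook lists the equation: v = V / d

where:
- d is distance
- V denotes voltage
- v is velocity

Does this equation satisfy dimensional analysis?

No

d (distance) has dimensions [L].
V (voltage) has dimensions [I^-1 L^2 M T^-3].
v (velocity) has dimensions [L T^-1].

Left side: [L T^-1]
Right side: [I^-1 L M T^-3]

The two sides have different dimensions, so the equation is NOT dimensionally consistent.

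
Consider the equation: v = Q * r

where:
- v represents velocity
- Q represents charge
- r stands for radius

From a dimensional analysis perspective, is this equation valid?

No

v (velocity) has dimensions [L T^-1].
Q (charge) has dimensions [I T].
r (radius) has dimensions [L].

Left side: [L T^-1]
Right side: [I L T]

The two sides have different dimensions, so the equation is NOT dimensionally consistent.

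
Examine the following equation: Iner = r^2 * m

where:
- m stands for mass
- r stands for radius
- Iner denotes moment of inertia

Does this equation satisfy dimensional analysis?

Yes

m (mass) has dimensions [M].
r (radius) has dimensions [L].
Iner (moment of inertia) has dimensions [L^2 M].

Left side: [L^2 M]
Right side: [L^2 M]

Both sides have the same dimensions, so the equation is dimensionally consistent.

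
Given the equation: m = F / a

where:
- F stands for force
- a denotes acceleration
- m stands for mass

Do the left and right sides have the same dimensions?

Yes

F (force) has dimensions [L M T^-2].
a (acceleration) has dimensions [L T^-2].
m (mass) has dimensions [M].

Left side: [M]
Right side: [M]

Both sides have the same dimensions, so the equation is dimensionally consistent.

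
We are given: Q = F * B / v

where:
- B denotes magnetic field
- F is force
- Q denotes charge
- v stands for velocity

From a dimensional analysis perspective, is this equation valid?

No

B (magnetic field) has dimensions [I^-1 M T^-2].
F (force) has dimensions [L M T^-2].
Q (charge) has dimensions [I T].
v (velocity) has dimensions [L T^-1].

Left side: [I T]
Right side: [I^-1 M^2 T^-3]

The two sides have different dimensions, so the equation is NOT dimensionally consistent.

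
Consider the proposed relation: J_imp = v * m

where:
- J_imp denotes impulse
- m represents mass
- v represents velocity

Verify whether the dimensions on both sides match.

Yes

J_imp (impulse) has dimensions [L M T^-1].
m (mass) has dimensions [M].
v (velocity) has dimensions [L T^-1].

Left side: [L M T^-1]
Right side: [L M T^-1]

Both sides have the same dimensions, so the equation is dimensionally consistent.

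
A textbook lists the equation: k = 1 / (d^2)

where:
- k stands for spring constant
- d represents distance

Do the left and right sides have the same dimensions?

No

k (spring constant) has dimensions [M T^-2].
d (distance) has dimensions [L].

Left side: [M T^-2]
Right side: [L^-2]

The two sides have different dimensions, so the equation is NOT dimensionally consistent.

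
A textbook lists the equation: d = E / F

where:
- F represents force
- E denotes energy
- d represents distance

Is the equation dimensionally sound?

Yes

F (force) has dimensions [L M T^-2].
E (energy) has dimensions [L^2 M T^-2].
d (distance) has dimensions [L].

Left side: [L]
Right side: [L]

Both sides have the same dimensions, so the equation is dimensionally consistent.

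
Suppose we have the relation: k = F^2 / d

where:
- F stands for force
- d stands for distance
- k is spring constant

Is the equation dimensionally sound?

No

F (force) has dimensions [L M T^-2].
d (distance) has dimensions [L].
k (spring constant) has dimensions [M T^-2].

Left side: [M T^-2]
Right side: [L M^2 T^-4]

The two sides have different dimensions, so the equation is NOT dimensionally consistent.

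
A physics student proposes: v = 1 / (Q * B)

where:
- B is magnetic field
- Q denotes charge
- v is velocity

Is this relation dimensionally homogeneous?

No

B (magnetic field) has dimensions [I^-1 M T^-2].
Q (charge) has dimensions [I T].
v (velocity) has dimensions [L T^-1].

Left side: [L T^-1]
Right side: [M^-1 T]

The two sides have different dimensions, so the equation is NOT dimensionally consistent.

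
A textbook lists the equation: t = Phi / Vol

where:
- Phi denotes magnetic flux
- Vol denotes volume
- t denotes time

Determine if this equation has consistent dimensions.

No

Phi (magnetic flux) has dimensions [I^-1 L^2 M T^-2].
Vol (volume) has dimensions [L^3].
t (time) has dimensions [T].

Left side: [T]
Right side: [I^-1 L^-1 M T^-2]

The two sides have different dimensions, so the equation is NOT dimensionally consistent.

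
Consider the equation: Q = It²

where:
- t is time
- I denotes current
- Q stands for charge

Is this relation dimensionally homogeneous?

No

t (time) has dimensions [T].
I (current) has dimensions [I].
Q (charge) has dimensions [I T].

Left side: [I T]
Right side: [I T^2]

The two sides have different dimensions, so the equation is NOT dimensionally consistent.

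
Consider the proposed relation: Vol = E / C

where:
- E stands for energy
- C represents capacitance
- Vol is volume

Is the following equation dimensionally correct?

No

E (energy) has dimensions [L^2 M T^-2].
C (capacitance) has dimensions [I^2 L^-2 M^-1 T^4].
Vol (volume) has dimensions [L^3].

Left side: [L^3]
Right side: [I^-2 L^4 M^2 T^-6]

The two sides have different dimensions, so the equation is NOT dimensionally consistent.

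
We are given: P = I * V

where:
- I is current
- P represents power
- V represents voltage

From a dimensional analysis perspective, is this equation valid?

Yes

I (current) has dimensions [I].
P (power) has dimensions [L^2 M T^-3].
V (voltage) has dimensions [I^-1 L^2 M T^-3].

Left side: [L^2 M T^-3]
Right side: [L^2 M T^-3]

Both sides have the same dimensions, so the equation is dimensionally consistent.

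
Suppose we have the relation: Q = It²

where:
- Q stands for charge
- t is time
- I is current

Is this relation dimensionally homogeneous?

No

Q (charge) has dimensions [I T].
t (time) has dimensions [T].
I (current) has dimensions [I].

Left side: [I T]
Right side: [I T^2]

The two sides have different dimensions, so the equation is NOT dimensionally consistent.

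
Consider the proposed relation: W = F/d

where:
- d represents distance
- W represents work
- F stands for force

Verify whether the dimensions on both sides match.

No

d (distance) has dimensions [L].
W (work) has dimensions [L^2 M T^-2].
F (force) has dimensions [L M T^-2].

Left side: [L^2 M T^-2]
Right side: [M T^-2]

The two sides have different dimensions, so the equation is NOT dimensionally consistent.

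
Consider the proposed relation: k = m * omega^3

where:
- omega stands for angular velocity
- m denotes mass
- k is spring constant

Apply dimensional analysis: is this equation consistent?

No

omega (angular velocity) has dimensions [T^-1].
m (mass) has dimensions [M].
k (spring constant) has dimensions [M T^-2].

Left side: [M T^-2]
Right side: [M T^-3]

The two sides have different dimensions, so the equation is NOT dimensionally consistent.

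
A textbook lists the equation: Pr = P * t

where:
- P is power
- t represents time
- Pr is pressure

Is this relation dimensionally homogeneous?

No

P (power) has dimensions [L^2 M T^-3].
t (time) has dimensions [T].
Pr (pressure) has dimensions [L^-1 M T^-2].

Left side: [L^-1 M T^-2]
Right side: [L^2 M T^-2]

The two sides have different dimensions, so the equation is NOT dimensionally consistent.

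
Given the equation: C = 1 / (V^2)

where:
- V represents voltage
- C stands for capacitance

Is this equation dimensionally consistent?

No

V (voltage) has dimensions [I^-1 L^2 M T^-3].
C (capacitance) has dimensions [I^2 L^-2 M^-1 T^4].

Left side: [I^2 L^-2 M^-1 T^4]
Right side: [I^2 L^-4 M^-2 T^6]

The two sides have different dimensions, so the equation is NOT dimensionally consistent.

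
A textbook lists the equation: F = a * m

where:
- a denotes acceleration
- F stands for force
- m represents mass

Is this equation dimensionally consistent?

Yes

a (acceleration) has dimensions [L T^-2].
F (force) has dimensions [L M T^-2].
m (mass) has dimensions [M].

Left side: [L M T^-2]
Right side: [L M T^-2]

Both sides have the same dimensions, so the equation is dimensionally consistent.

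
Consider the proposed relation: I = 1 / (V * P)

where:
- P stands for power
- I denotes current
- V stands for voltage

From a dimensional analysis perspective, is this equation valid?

No

P (power) has dimensions [L^2 M T^-3].
I (current) has dimensions [I].
V (voltage) has dimensions [I^-1 L^2 M T^-3].

Left side: [I]
Right side: [I L^-4 M^-2 T^6]

The two sides have different dimensions, so the equation is NOT dimensionally consistent.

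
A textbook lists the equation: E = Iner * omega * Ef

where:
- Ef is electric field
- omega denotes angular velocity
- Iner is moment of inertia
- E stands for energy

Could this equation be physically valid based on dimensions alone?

No

Ef (electric field) has dimensions [I^-1 L M T^-3].
omega (angular velocity) has dimensions [T^-1].
Iner (moment of inertia) has dimensions [L^2 M].
E (energy) has dimensions [L^2 M T^-2].

Left side: [L^2 M T^-2]
Right side: [I^-1 L^3 M^2 T^-4]

The two sides have different dimensions, so the equation is NOT dimensionally consistent.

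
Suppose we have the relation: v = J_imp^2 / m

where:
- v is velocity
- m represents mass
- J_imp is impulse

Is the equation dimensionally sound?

No

v (velocity) has dimensions [L T^-1].
m (mass) has dimensions [M].
J_imp (impulse) has dimensions [L M T^-1].

Left side: [L T^-1]
Right side: [L^2 M T^-2]

The two sides have different dimensions, so the equation is NOT dimensionally consistent.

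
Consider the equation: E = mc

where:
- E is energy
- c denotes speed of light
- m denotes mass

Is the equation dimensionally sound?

No

E (energy) has dimensions [L^2 M T^-2].
c (speed of light) has dimensions [L T^-1].
m (mass) has dimensions [M].

Left side: [L^2 M T^-2]
Right side: [L M T^-1]

The two sides have different dimensions, so the equation is NOT dimensionally consistent.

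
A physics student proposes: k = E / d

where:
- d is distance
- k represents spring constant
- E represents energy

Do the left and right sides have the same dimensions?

No

d (distance) has dimensions [L].
k (spring constant) has dimensions [M T^-2].
E (energy) has dimensions [L^2 M T^-2].

Left side: [M T^-2]
Right side: [L M T^-2]

The two sides have different dimensions, so the equation is NOT dimensionally consistent.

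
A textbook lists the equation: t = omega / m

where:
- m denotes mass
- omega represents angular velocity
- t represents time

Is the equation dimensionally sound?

No

m (mass) has dimensions [M].
omega (angular velocity) has dimensions [T^-1].
t (time) has dimensions [T].

Left side: [T]
Right side: [M^-1 T^-1]

The two sides have different dimensions, so the equation is NOT dimensionally consistent.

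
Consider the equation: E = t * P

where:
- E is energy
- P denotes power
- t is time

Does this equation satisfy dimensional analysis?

Yes

E (energy) has dimensions [L^2 M T^-2].
P (power) has dimensions [L^2 M T^-3].
t (time) has dimensions [T].

Left side: [L^2 M T^-2]
Right side: [L^2 M T^-2]

Both sides have the same dimensions, so the equation is dimensionally consistent.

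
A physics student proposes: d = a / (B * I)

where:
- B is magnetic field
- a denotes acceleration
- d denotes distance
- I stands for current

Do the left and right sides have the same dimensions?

No

B (magnetic field) has dimensions [I^-1 M T^-2].
a (acceleration) has dimensions [L T^-2].
d (distance) has dimensions [L].
I (current) has dimensions [I].

Left side: [L]
Right side: [L M^-1]

The two sides have different dimensions, so the equation is NOT dimensionally consistent.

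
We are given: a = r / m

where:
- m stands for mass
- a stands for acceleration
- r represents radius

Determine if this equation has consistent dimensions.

No

m (mass) has dimensions [M].
a (acceleration) has dimensions [L T^-2].
r (radius) has dimensions [L].

Left side: [L T^-2]
Right side: [L M^-1]

The two sides have different dimensions, so the equation is NOT dimensionally consistent.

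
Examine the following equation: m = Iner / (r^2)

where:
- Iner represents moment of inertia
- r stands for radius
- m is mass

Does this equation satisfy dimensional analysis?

Yes

Iner (moment of inertia) has dimensions [L^2 M].
r (radius) has dimensions [L].
m (mass) has dimensions [M].

Left side: [M]
Right side: [M]

Both sides have the same dimensions, so the equation is dimensionally consistent.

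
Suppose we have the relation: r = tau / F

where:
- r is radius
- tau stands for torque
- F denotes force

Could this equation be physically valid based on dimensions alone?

Yes

r (radius) has dimensions [L].
tau (torque) has dimensions [L^2 M T^-2].
F (force) has dimensions [L M T^-2].

Left side: [L]
Right side: [L]

Both sides have the same dimensions, so the equation is dimensionally consistent.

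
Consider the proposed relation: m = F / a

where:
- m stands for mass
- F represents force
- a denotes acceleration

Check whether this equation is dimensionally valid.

Yes

m (mass) has dimensions [M].
F (force) has dimensions [L M T^-2].
a (acceleration) has dimensions [L T^-2].

Left side: [M]
Right side: [M]

Both sides have the same dimensions, so the equation is dimensionally consistent.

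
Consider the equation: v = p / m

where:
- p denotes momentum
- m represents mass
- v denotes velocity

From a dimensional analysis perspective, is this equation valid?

Yes

p (momentum) has dimensions [L M T^-1].
m (mass) has dimensions [M].
v (velocity) has dimensions [L T^-1].

Left side: [L T^-1]
Right side: [L T^-1]

Both sides have the same dimensions, so the equation is dimensionally consistent.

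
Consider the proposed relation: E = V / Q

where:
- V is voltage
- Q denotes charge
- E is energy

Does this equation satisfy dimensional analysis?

No

V (voltage) has dimensions [I^-1 L^2 M T^-3].
Q (charge) has dimensions [I T].
E (energy) has dimensions [L^2 M T^-2].

Left side: [L^2 M T^-2]
Right side: [I^-2 L^2 M T^-4]

The two sides have different dimensions, so the equation is NOT dimensionally consistent.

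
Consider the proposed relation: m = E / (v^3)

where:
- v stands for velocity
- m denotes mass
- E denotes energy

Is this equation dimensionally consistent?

No

v (velocity) has dimensions [L T^-1].
m (mass) has dimensions [M].
E (energy) has dimensions [L^2 M T^-2].

Left side: [M]
Right side: [L^-1 M T]

The two sides have different dimensions, so the equation is NOT dimensionally consistent.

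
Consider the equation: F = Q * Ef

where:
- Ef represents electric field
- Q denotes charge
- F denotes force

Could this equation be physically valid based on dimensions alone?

Yes

Ef (electric field) has dimensions [I^-1 L M T^-3].
Q (charge) has dimensions [I T].
F (force) has dimensions [L M T^-2].

Left side: [L M T^-2]
Right side: [L M T^-2]

Both sides have the same dimensions, so the equation is dimensionally consistent.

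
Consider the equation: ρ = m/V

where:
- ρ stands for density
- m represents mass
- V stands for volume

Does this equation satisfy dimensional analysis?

Yes

ρ (density) has dimensions [L^-3 M].
m (mass) has dimensions [M].
V (volume) has dimensions [L^3].

Left side: [L^-3 M]
Right side: [L^-3 M]

Both sides have the same dimensions, so the equation is dimensionally consistent.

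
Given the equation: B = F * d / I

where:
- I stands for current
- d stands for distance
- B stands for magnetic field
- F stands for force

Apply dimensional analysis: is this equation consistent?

No

I (current) has dimensions [I].
d (distance) has dimensions [L].
B (magnetic field) has dimensions [I^-1 M T^-2].
F (force) has dimensions [L M T^-2].

Left side: [I^-1 M T^-2]
Right side: [I^-1 L^2 M T^-2]

The two sides have different dimensions, so the equation is NOT dimensionally consistent.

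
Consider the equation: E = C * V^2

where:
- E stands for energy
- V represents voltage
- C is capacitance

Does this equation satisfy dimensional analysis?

Yes

E (energy) has dimensions [L^2 M T^-2].
V (voltage) has dimensions [I^-1 L^2 M T^-3].
C (capacitance) has dimensions [I^2 L^-2 M^-1 T^4].

Left side: [L^2 M T^-2]
Right side: [L^2 M T^-2]

Both sides have the same dimensions, so the equation is dimensionally consistent.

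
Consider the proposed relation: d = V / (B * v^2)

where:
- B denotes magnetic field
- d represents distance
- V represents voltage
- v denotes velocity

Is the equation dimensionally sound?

No

B (magnetic field) has dimensions [I^-1 M T^-2].
d (distance) has dimensions [L].
V (voltage) has dimensions [I^-1 L^2 M T^-3].
v (velocity) has dimensions [L T^-1].

Left side: [L]
Right side: [T]

The two sides have different dimensions, so the equation is NOT dimensionally consistent.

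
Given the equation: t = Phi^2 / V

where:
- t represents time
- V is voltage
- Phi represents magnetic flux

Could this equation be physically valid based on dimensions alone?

No

t (time) has dimensions [T].
V (voltage) has dimensions [I^-1 L^2 M T^-3].
Phi (magnetic flux) has dimensions [I^-1 L^2 M T^-2].

Left side: [T]
Right side: [I^-1 L^2 M T^-1]

The two sides have different dimensions, so the equation is NOT dimensionally consistent.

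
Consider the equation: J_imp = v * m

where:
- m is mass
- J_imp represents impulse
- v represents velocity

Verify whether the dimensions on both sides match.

Yes

m (mass) has dimensions [M].
J_imp (impulse) has dimensions [L M T^-1].
v (velocity) has dimensions [L T^-1].

Left side: [L M T^-1]
Right side: [L M T^-1]

Both sides have the same dimensions, so the equation is dimensionally consistent.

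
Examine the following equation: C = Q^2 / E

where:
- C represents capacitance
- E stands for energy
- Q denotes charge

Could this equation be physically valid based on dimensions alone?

Yes

C (capacitance) has dimensions [I^2 L^-2 M^-1 T^4].
E (energy) has dimensions [L^2 M T^-2].
Q (charge) has dimensions [I T].

Left side: [I^2 L^-2 M^-1 T^4]
Right side: [I^2 L^-2 M^-1 T^4]

Both sides have the same dimensions, so the equation is dimensionally consistent.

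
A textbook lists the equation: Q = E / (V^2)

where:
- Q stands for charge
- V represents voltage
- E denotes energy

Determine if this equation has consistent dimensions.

No

Q (charge) has dimensions [I T].
V (voltage) has dimensions [I^-1 L^2 M T^-3].
E (energy) has dimensions [L^2 M T^-2].

Left side: [I T]
Right side: [I^2 L^-2 M^-1 T^4]

The two sides have different dimensions, so the equation is NOT dimensionally consistent.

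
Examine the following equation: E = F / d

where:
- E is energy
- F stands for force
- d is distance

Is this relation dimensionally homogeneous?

No

E (energy) has dimensions [L^2 M T^-2].
F (force) has dimensions [L M T^-2].
d (distance) has dimensions [L].

Left side: [L^2 M T^-2]
Right side: [M T^-2]

The two sides have different dimensions, so the equation is NOT dimensionally consistent.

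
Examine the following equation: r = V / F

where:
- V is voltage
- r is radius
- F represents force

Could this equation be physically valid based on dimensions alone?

No

V (voltage) has dimensions [I^-1 L^2 M T^-3].
r (radius) has dimensions [L].
F (force) has dimensions [L M T^-2].

Left side: [L]
Right side: [I^-1 L T^-1]

The two sides have different dimensions, so the equation is NOT dimensionally consistent.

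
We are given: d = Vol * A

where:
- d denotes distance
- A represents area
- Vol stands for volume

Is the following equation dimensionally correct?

No

d (distance) has dimensions [L].
A (area) has dimensions [L^2].
Vol (volume) has dimensions [L^3].

Left side: [L]
Right side: [L^5]

The two sides have different dimensions, so the equation is NOT dimensionally consistent.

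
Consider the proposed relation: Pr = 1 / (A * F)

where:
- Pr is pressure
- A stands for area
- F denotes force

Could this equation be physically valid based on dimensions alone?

No

Pr (pressure) has dimensions [L^-1 M T^-2].
A (area) has dimensions [L^2].
F (force) has dimensions [L M T^-2].

Left side: [L^-1 M T^-2]
Right side: [L^-3 M^-1 T^2]

The two sides have different dimensions, so the equation is NOT dimensionally consistent.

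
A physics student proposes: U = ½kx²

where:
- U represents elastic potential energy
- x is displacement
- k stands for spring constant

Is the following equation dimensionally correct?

Yes

U (elastic potential energy) has dimensions [L^2 M T^-2].
x (displacement) has dimensions [L].
k (spring constant) has dimensions [M T^-2].

Left side: [L^2 M T^-2]
Right side: [L^2 M T^-2]

Both sides have the same dimensions, so the equation is dimensionally consistent.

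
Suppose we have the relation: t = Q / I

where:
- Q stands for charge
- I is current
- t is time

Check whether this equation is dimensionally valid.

Yes

Q (charge) has dimensions [I T].
I (current) has dimensions [I].
t (time) has dimensions [T].

Left side: [T]
Right side: [T]

Both sides have the same dimensions, so the equation is dimensionally consistent.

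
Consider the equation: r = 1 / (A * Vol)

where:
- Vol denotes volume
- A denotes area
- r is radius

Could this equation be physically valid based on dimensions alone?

No

Vol (volume) has dimensions [L^3].
A (area) has dimensions [L^2].
r (radius) has dimensions [L].

Left side: [L]
Right side: [L^-5]

The two sides have different dimensions, so the equation is NOT dimensionally consistent.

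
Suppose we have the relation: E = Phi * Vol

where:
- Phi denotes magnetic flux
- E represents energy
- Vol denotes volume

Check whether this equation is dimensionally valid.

No

Phi (magnetic flux) has dimensions [I^-1 L^2 M T^-2].
E (energy) has dimensions [L^2 M T^-2].
Vol (volume) has dimensions [L^3].

Left side: [L^2 M T^-2]
Right side: [I^-1 L^5 M T^-2]

The two sides have different dimensions, so the equation is NOT dimensionally consistent.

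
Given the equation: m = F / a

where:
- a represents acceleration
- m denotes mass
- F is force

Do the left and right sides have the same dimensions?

Yes

a (acceleration) has dimensions [L T^-2].
m (mass) has dimensions [M].
F (force) has dimensions [L M T^-2].

Left side: [M]
Right side: [M]

Both sides have the same dimensions, so the equation is dimensionally consistent.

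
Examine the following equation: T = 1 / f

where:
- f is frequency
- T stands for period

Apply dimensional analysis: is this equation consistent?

Yes

f (frequency) has dimensions [T^-1].
T (period) has dimensions [T].

Left side: [T]
Right side: [T]

Both sides have the same dimensions, so the equation is dimensionally consistent.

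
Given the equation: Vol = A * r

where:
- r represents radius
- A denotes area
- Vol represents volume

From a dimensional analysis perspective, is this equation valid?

Yes

r (radius) has dimensions [L].
A (area) has dimensions [L^2].
Vol (volume) has dimensions [L^3].

Left side: [L^3]
Right side: [L^3]

Both sides have the same dimensions, so the equation is dimensionally consistent.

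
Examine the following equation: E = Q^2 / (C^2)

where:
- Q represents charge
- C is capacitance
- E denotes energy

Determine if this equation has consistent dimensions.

No

Q (charge) has dimensions [I T].
C (capacitance) has dimensions [I^2 L^-2 M^-1 T^4].
E (energy) has dimensions [L^2 M T^-2].

Left side: [L^2 M T^-2]
Right side: [I^-2 L^4 M^2 T^-6]

The two sides have different dimensions, so the equation is NOT dimensionally consistent.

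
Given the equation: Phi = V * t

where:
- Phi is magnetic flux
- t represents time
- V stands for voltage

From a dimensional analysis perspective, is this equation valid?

Yes

Phi (magnetic flux) has dimensions [I^-1 L^2 M T^-2].
t (time) has dimensions [T].
V (voltage) has dimensions [I^-1 L^2 M T^-3].

Left side: [I^-1 L^2 M T^-2]
Right side: [I^-1 L^2 M T^-2]

Both sides have the same dimensions, so the equation is dimensionally consistent.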